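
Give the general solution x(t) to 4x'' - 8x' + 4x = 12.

x = 3 + C1*exp(t) + C2*t*exp(t)

Divide through by 4: x'' - 2x' + x = 3.
Characteristic equation r² - 2r + 1 = 0 has discriminant (-2)² - 4·(1) = 0, so r = 1 is a repeated root.
Hence x_h = (C1 + C2*t)*exp(t).
For the particular solution try x_p = A0. Substituting and matching coefficients of each power of t gives A0 = 3, so x_p = 3.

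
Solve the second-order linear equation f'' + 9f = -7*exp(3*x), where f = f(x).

f = -7*exp(3*x)/18 + C1*cos(3*x) + C2*sin(3*x)

Characteristic equation r² + 9 = 0 has discriminant (0)² - 4·(9) = -36 < 0, so r = ± 3i.
Hence f_h = C1*cos(3*x) + C2*sin(3*x).
Try f_p = A*exp(3*x). Substituting into the equation and dividing by exp(3*x) gives A = -7/18, so f_p = -7*exp(3*x)/18.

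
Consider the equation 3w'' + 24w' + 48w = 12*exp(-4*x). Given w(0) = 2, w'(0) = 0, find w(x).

Divide through by 3: w'' + 8w' + 16w = 4*exp(-4*x).
Characteristic equation r² + 8r + 16 = 0 has discriminant (8)² - 4·(16) = 0, so r = -4 is a repeated root.
Hence w_h = (C1 + C2*x)*exp(-4*x).
Since exp(-4*x) solves the homogeneous equation (r = -4 is a root of multiplicity 2), multiply the trial by x^2. Try w_p = A*x^2*exp(-4*x). Substituting into the equation and dividing by exp(-4*x) gives A = 2, so w_p = 2*x^2*exp(-4*x).
General solution: w = C1*exp(-4*x) + 2*x^2*exp(-4*x) + C2*x*exp(-4*x).
Apply the initial conditions: w(0) = C1 = 2 and w'(0) = C2 - 4*C1 = 0. Solving gives C1 = 2, C2 = 8.

w = 2*exp(-4*x) + 2*x**2*exp(-4*x) + 8*x*exp(-4*x)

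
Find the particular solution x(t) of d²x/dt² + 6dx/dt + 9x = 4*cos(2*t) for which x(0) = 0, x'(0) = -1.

x = -20*exp(-3*t)/169 + 20*cos(2*t)/169 + 48*sin(2*t)/169 - 25*t*exp(-3*t)/13

Characteristic equation r² + 6r + 9 = 0 has discriminant (6)² - 4·(9) = 0, so r = -3 is a repeated root.
Hence x_h = (C1 + C2*t)*exp(-3*t).
Try x_p = A*cos(2*t) + B*sin(2*t). Substituting and equating the coefficients of cos(2t) and sin(2t) gives A = 20/169, B = 48/169, so x_p = 20*cos(2*t)/169 + 48*sin(2*t)/169.
General solution: x = 20*cos(2*t)/169 + 48*sin(2*t)/169 + C1*exp(-3*t) + C2*t*exp(-3*t).
Apply the initial conditions: x(0) = 20/169 + C1 = 0 and x'(0) = 96/169 + C2 - 3*C1 = -1. Solving gives C1 = -20/169, C2 = -25/13.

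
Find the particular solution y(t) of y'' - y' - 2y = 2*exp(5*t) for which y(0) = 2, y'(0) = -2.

y = -2*exp(2*t)/9 + exp(5*t)/9 + 19*exp(-t)/9

Characteristic equation r² - r - 2 = 0 factors as (r + 1)(r - 2) = 0, so r = -1, 2.
Hence y_h = C1*exp(-t) + C2*exp(2*t).
Try y_p = A*exp(5*t). Substituting into the equation and dividing by exp(5*t) gives A = 1/9, so y_p = exp(5*t)/9.
General solution: y = exp(5*t)/9 + C1*exp(-t) + C2*exp(2*t).
Apply the initial conditions: y(0) = 1/9 + C1 + C2 = 2 and y'(0) = 5/9 - C1 + 2*C2 = -2. Solving gives C1 = 19/9, C2 = -2/9.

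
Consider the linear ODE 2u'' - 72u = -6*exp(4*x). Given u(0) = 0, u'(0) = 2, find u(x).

Divide through by 2: u'' - 36u = -3*exp(4*x).
Characteristic equation r² - 36 = 0 factors as (r - 6)(r + 6) = 0, so r = 6, -6.
Hence u_h = C1*exp(6*x) + C2*exp(-6*x).
Try u_p = A*exp(4*x). Substituting into the equation and dividing by exp(4*x) gives A = 3/20, so u_p = 3*exp(4*x)/20.
General solution: u = 3*exp(4*x)/20 + C1*exp(6*x) + C2*exp(-6*x).
Apply the initial conditions: u(0) = 3/20 + C1 + C2 = 0 and u'(0) = 3/5 - 6*C2 + 6*C1 = 2. Solving gives C1 = 1/24, C2 = -23/120.

u = -23*exp(-6*x)/120 + exp(6*x)/24 + 3*exp(4*x)/20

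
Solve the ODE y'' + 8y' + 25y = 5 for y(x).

y = 1/5 + C1*cos(3*x)*exp(-4*x) + C2*exp(-4*x)*sin(3*x)

Characteristic equation r² + 8r + 25 = 0 has discriminant (8)² - 4·(25) = -36 < 0, so r = -4 ± 3i.
Hence y_h = C1*cos(3*x)*exp(-4*x) + C2*exp(-4*x)*sin(3*x).
For the particular solution try y_p = A0. Substituting and matching coefficients of each power of x gives A0 = 1/5, so y_p = 1/5.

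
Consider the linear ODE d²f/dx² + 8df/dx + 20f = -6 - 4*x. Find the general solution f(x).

Characteristic equation r² + 8r + 20 = 0 has discriminant (8)² - 4·(20) = -16 < 0, so r = -4 ± 2i.
Hence f_h = C1*cos(2*x)*exp(-4*x) + C2*exp(-4*x)*sin(2*x).
For the particular solution try f_p = A0 + A1*x. Substituting and matching coefficients of each power of x gives A0 = -11/50, A1 = -1/5, so f_p = -11/50 - x/5.

f = -11/50 - x/5 + C1*cos(2*x)*exp(-4*x) + C2*exp(-4*x)*sin(2*x)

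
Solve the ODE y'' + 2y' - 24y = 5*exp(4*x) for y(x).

Characteristic equation r² + 2r - 24 = 0 factors as (r + 6)(r - 4) = 0, so r = -6, 4.
Hence y_h = C1*exp(-6*x) + C2*exp(4*x).
Since exp(4*x) solves the homogeneous equation (r = 4 is a root of multiplicity 1), multiply the trial by x. Try y_p = A*x*exp(4*x). Substituting into the equation and dividing by exp(4*x) gives A = 1/2, so y_p = x*exp(4*x)/2.

y = C1*exp(-6*x) + C2*exp(4*x) + x*exp(4*x)/2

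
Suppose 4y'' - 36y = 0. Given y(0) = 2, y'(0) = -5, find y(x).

y = exp(3*x)/6 + 11*exp(-3*x)/6

Divide through by 4: y'' - 9y = 0.
Characteristic equation r² - 9 = 0 factors as (r + 3)(r - 3) = 0, so r = -3, 3.
Hence y_h = C1*exp(-3*x) + C2*exp(3*x).
Apply the initial conditions: y(0) = C1 + C2 = 2 and y'(0) = -3*C1 + 3*C2 = -5. Solving gives C1 = 11/6, C2 = 1/6.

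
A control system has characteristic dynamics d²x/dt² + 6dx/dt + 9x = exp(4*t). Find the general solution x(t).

x = exp(4*t)/49 + C1*exp(-3*t) + C2*t*exp(-3*t)

Characteristic equation r² + 6r + 9 = 0 has discriminant (6)² - 4·(9) = 0, so r = -3 is a repeated root.
Hence x_h = (C1 + C2*t)*exp(-3*t).
Try x_p = A*exp(4*t). Substituting into the equation and dividing by exp(4*t) gives A = 1/49, so x_p = exp(4*t)/49.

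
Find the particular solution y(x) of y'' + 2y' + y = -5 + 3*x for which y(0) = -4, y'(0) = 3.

Characteristic equation r² + 2r + 1 = 0 has discriminant (2)² - 4·(1) = 0, so r = -1 is a repeated root.
Hence y_h = (C1 + C2*x)*exp(-x).
For the particular solution try y_p = A0 + A1*x. Substituting and matching coefficients of each power of x gives A0 = -11, A1 = 3, so y_p = -11 + 3*x.
General solution: y = -11 + 3*x + C1*exp(-x) + C2*x*exp(-x).
Apply the initial conditions: y(0) = -11 + C1 = -4 and y'(0) = 3 + C2 - C1 = 3. Solving gives C1 = 7, C2 = 7.

y = -11 + 3*x + 7*exp(-x) + 7*x*exp(-x)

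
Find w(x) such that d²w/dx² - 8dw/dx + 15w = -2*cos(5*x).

w = cos(5*x)/85 + 4*sin(5*x)/85 + C1*exp(5*x) + C2*exp(3*x)

Characteristic equation r² - 8r + 15 = 0 factors as (r - 5)(r - 3) = 0, so r = 5, 3.
Hence w_h = C1*exp(5*x) + C2*exp(3*x).
Try w_p = A*cos(5*x) + B*sin(5*x). Substituting and equating the coefficients of cos(5x) and sin(5x) gives A = 1/85, B = 4/85, so w_p = cos(5*x)/85 + 4*sin(5*x)/85.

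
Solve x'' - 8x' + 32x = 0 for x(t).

Characteristic equation r² - 8r + 32 = 0 has discriminant (-8)² - 4·(32) = -64 < 0, so r = 4 ± 4i.
Hence x_h = C1*cos(4*t)*exp(4*t) + C2*exp(4*t)*sin(4*t).

x = C1*cos(4*t)*exp(4*t) + C2*exp(4*t)*sin(4*t)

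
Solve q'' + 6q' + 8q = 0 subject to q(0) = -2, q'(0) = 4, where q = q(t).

Characteristic equation r² + 6r + 8 = 0 factors as (r + 4)(r + 2) = 0, so r = -4, -2.
Hence q_h = C1*exp(-4*t) + C2*exp(-2*t).
Apply the initial conditions: q(0) = C1 + C2 = -2 and q'(0) = -4*C1 - 2*C2 = 4. Solving gives C1 = 0, C2 = -2.

q = -2*exp(-2*t)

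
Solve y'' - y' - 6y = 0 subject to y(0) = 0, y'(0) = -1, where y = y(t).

Characteristic equation r² - r - 6 = 0 factors as (r + 2)(r - 3) = 0, so r = -2, 3.
Hence y_h = C1*exp(-2*t) + C2*exp(3*t).
Apply the initial conditions: y(0) = C1 + C2 = 0 and y'(0) = -2*C1 + 3*C2 = -1. Solving gives C1 = 1/5, C2 = -1/5.

y = -exp(3*t)/5 + exp(-2*t)/5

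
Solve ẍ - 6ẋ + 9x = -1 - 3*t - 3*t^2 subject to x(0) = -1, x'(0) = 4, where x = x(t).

x = -5/9 - 7*t/9 - 4*exp(3*t)/9 - t**2/3 + 55*t*exp(3*t)/9

Characteristic equation r² - 6r + 9 = 0 has discriminant (-6)² - 4·(9) = 0, so r = 3 is a repeated root.
Hence x_h = (C1 + C2*t)*exp(3*t).
For the particular solution try x_p = A0 + A1*t + A2*t^2. Substituting and matching coefficients of each power of t gives A0 = -5/9, A1 = -7/9, A2 = -1/3, so x_p = -5/9 - 7*t/9 - t^2/3.
General solution: x = -5/9 - 7*t/9 - t^2/3 + C1*exp(3*t) + C2*t*exp(3*t).
Apply the initial conditions: x(0) = -5/9 + C1 = -1 and x'(0) = -7/9 + C2 + 3*C1 = 4. Solving gives C1 = -4/9, C2 = 55/9.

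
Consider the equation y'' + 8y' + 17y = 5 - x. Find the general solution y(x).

Characteristic equation r² + 8r + 17 = 0 has discriminant (8)² - 4·(17) = -4 < 0, so r = -4 ± i.
Hence y_h = C1*cos(x)*exp(-4*x) + C2*exp(-4*x)*sin(x).
For the particular solution try y_p = A0 + A1*x. Substituting and matching coefficients of each power of x gives A0 = 93/289, A1 = -1/17, so y_p = 93/289 - x/17.

y = 93/289 - x/17 + C1*cos(x)*exp(-4*x) + C2*exp(-4*x)*sin(x)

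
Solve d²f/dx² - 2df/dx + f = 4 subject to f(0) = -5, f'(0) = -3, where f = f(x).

Characteristic equation r² - 2r + 1 = 0 has discriminant (-2)² - 4·(1) = 0, so r = 1 is a repeated root.
Hence f_h = (C1 + C2*x)*exp(x).
For the particular solution try f_p = A0. Substituting and matching coefficients of each power of x gives A0 = 4, so f_p = 4.
General solution: f = 4 + C1*exp(x) + C2*x*exp(x).
Apply the initial conditions: f(0) = 4 + C1 = -5 and f'(0) = C1 + C2 = -3. Solving gives C1 = -9, C2 = 6.

f = 4 - 9*exp(x) + 6*x*exp(x)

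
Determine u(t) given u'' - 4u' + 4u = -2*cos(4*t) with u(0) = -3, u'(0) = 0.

u = -153*exp(2*t)/50 + 2*sin(4*t)/25 + 3*cos(4*t)/50 + 29*t*exp(2*t)/5

Characteristic equation r² - 4r + 4 = 0 has discriminant (-4)² - 4·(4) = 0, so r = 2 is a repeated root.
Hence u_h = (C1 + C2*t)*exp(2*t).
Try u_p = A*cos(4*t) + B*sin(4*t). Substituting and equating the coefficients of cos(4t) and sin(4t) gives A = 3/50, B = 2/25, so u_p = 2*sin(4*t)/25 + 3*cos(4*t)/50.
General solution: u = 2*sin(4*t)/25 + 3*cos(4*t)/50 + C1*exp(2*t) + C2*t*exp(2*t).
Apply the initial conditions: u(0) = 3/50 + C1 = -3 and u'(0) = 8/25 + C2 + 2*C1 = 0. Solving gives C1 = -153/50, C2 = 29/5.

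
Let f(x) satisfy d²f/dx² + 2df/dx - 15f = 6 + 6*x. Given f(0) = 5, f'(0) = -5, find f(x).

f = -34/75 - 2*x/5 + 17*exp(3*x)/6 + 131*exp(-5*x)/50

Characteristic equation r² + 2r - 15 = 0 factors as (r + 5)(r - 3) = 0, so r = -5, 3.
Hence f_h = C1*exp(-5*x) + C2*exp(3*x).
For the particular solution try f_p = A0 + A1*x. Substituting and matching coefficients of each power of x gives A0 = -34/75, A1 = -2/5, so f_p = -34/75 - 2*x/5.
General solution: f = -34/75 - 2*x/5 + C1*exp(-5*x) + C2*exp(3*x).
Apply the initial conditions: f(0) = -34/75 + C1 + C2 = 5 and f'(0) = -2/5 - 5*C1 + 3*C2 = -5. Solving gives C1 = 131/50, C2 = 17/6.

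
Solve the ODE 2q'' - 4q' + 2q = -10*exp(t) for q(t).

q = C1*exp(t) - 5*t**2*exp(t)/2 + C2*t*exp(t)

Divide through by 2: q'' - 2q' + q = -5*exp(t).
Characteristic equation r² - 2r + 1 = 0 has discriminant (-2)² - 4·(1) = 0, so r = 1 is a repeated root.
Hence q_h = (C1 + C2*t)*exp(t).
Since exp(t) solves the homogeneous equation (r = 1 is a root of multiplicity 2), multiply the trial by t^2. Try q_p = A*t^2*exp(t). Substituting into the equation and dividing by exp(t) gives A = -5/2, so q_p = -5*t^2*exp(t)/2.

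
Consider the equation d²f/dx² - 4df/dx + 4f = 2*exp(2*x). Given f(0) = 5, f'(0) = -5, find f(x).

f = 5*exp(2*x) + x**2*exp(2*x) - 15*x*exp(2*x)

Characteristic equation r² - 4r + 4 = 0 has discriminant (-4)² - 4·(4) = 0, so r = 2 is a repeated root.
Hence f_h = (C1 + C2*x)*exp(2*x).
Since exp(2*x) solves the homogeneous equation (r = 2 is a root of multiplicity 2), multiply the trial by x^2. Try f_p = A*x^2*exp(2*x). Substituting into the equation and dividing by exp(2*x) gives A = 1, so f_p = x^2*exp(2*x).
General solution: f = C1*exp(2*x) + x^2*exp(2*x) + C2*x*exp(2*x).
Apply the initial conditions: f(0) = C1 = 5 and f'(0) = C2 + 2*C1 = -5. Solving gives C1 = 5, C2 = -15.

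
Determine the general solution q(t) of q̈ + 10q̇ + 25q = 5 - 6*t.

q = 37/125 - 6*t/25 + C1*exp(-5*t) + C2*t*exp(-5*t)

Characteristic equation r² + 10r + 25 = 0 has discriminant (10)² - 4·(25) = 0, so r = -5 is a repeated root.
Hence q_h = (C1 + C2*t)*exp(-5*t).
For the particular solution try q_p = A0 + A1*t. Substituting and matching coefficients of each power of t gives A0 = 37/125, A1 = -6/25, so q_p = 37/125 - 6*t/25.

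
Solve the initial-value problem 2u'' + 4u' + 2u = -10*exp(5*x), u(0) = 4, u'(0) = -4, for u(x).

Divide through by 2: u'' + 2u' + u = -5*exp(5*x).
Characteristic equation r² + 2r + 1 = 0 has discriminant (2)² - 4·(1) = 0, so r = -1 is a repeated root.
Hence u_h = (C1 + C2*x)*exp(-x).
Try u_p = A*exp(5*x). Substituting into the equation and dividing by exp(5*x) gives A = -5/36, so u_p = -5*exp(5*x)/36.
General solution: u = -5*exp(5*x)/36 + C1*exp(-x) + C2*x*exp(-x).
Apply the initial conditions: u(0) = -5/36 + C1 = 4 and u'(0) = -25/36 + C2 - C1 = -4. Solving gives C1 = 149/36, C2 = 5/6.

u = -5*exp(5*x)/36 + 149*exp(-x)/36 + 5*x*exp(-x)/6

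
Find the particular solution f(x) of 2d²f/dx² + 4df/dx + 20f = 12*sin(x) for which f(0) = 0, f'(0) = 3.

f = -12*cos(x)/85 + 54*sin(x)/85 + 12*cos(3*x)*exp(-x)/85 + 71*exp(-x)*sin(3*x)/85

Divide through by 2: f'' + 2f' + 10f = 6*sin(x).
Characteristic equation r² + 2r + 10 = 0 has discriminant (2)² - 4·(10) = -36 < 0, so r = -1 ± 3i.
Hence f_h = C1*cos(3*x)*exp(-x) + C2*exp(-x)*sin(3*x).
Try f_p = A*cos(x) + B*sin(x). Substituting and equating the coefficients of cos(x) and sin(x) gives A = -12/85, B = 54/85, so f_p = -12*cos(x)/85 + 54*sin(x)/85.
General solution: f = -12*cos(x)/85 + 54*sin(x)/85 + C1*cos(3*x)*exp(-x) + C2*exp(-x)*sin(3*x).
Apply the initial conditions: f(0) = -12/85 + C1 = 0 and f'(0) = 54/85 - C1 + 3*C2 = 3. Solving gives C1 = 12/85, C2 = 71/85.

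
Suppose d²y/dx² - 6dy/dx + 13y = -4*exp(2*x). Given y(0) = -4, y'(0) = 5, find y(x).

y = -4*exp(2*x)/5 - 16*cos(2*x)*exp(3*x)/5 + 81*exp(3*x)*sin(2*x)/10

Characteristic equation r² - 6r + 13 = 0 has discriminant (-6)² - 4·(13) = -16 < 0, so r = 3 ± 2i.
Hence y_h = C1*cos(2*x)*exp(3*x) + C2*exp(3*x)*sin(2*x).
Try y_p = A*exp(2*x). Substituting into the equation and dividing by exp(2*x) gives A = -4/5, so y_p = -4*exp(2*x)/5.
General solution: y = -4*exp(2*x)/5 + C1*cos(2*x)*exp(3*x) + C2*exp(3*x)*sin(2*x).
Apply the initial conditions: y(0) = -4/5 + C1 = -4 and y'(0) = -8/5 + 2*C2 + 3*C1 = 5. Solving gives C1 = -16/5, C2 = 81/10.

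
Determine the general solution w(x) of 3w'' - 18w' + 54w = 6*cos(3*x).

Divide through by 3: w'' - 6w' + 18w = 2*cos(3*x).
Characteristic equation r² - 6r + 18 = 0 has discriminant (-6)² - 4·(18) = -36 < 0, so r = 3 ± 3i.
Hence w_h = C1*cos(3*x)*exp(3*x) + C2*exp(3*x)*sin(3*x).
Try w_p = A*cos(3*x) + B*sin(3*x). Substituting and equating the coefficients of cos(3x) and sin(3x) gives A = 2/45, B = -4/45, so w_p = -4*sin(3*x)/45 + 2*cos(3*x)/45.

w = -4*sin(3*x)/45 + 2*cos(3*x)/45 + C1*cos(3*x)*exp(3*x) + C2*exp(3*x)*sin(3*x)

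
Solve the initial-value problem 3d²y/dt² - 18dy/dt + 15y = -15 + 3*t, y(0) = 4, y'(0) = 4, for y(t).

Divide through by 3: y'' - 6y' + 5y = -5 + t.
Characteristic equation r² - 6r + 5 = 0 factors as (r - 1)(r - 5) = 0, so r = 1, 5.
Hence y_h = C1*exp(t) + C2*exp(5*t).
For the particular solution try y_p = A0 + A1*t. Substituting and matching coefficients of each power of t gives A0 = -19/25, A1 = 1/5, so y_p = -19/25 + t/5.
General solution: y = -19/25 + t/5 + C1*exp(t) + C2*exp(5*t).
Apply the initial conditions: y(0) = -19/25 + C1 + C2 = 4 and y'(0) = 1/5 + C1 + 5*C2 = 4. Solving gives C1 = 5, C2 = -6/25.

y = -19/25 + 5*exp(t) - 6*exp(5*t)/25 + t/5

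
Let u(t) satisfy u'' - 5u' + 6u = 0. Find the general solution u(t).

u = C1*exp(2*t) + C2*exp(3*t)

Characteristic equation r² - 5r + 6 = 0 factors as (r - 2)(r - 3) = 0, so r = 2, 3.
Hence u_h = C1*exp(2*t) + C2*exp(3*t).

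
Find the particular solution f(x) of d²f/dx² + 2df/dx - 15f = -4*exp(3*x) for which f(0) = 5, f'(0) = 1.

f = 27*exp(-5*x)/16 + 53*exp(3*x)/16 - x*exp(3*x)/2

Characteristic equation r² + 2r - 15 = 0 factors as (r + 5)(r - 3) = 0, so r = -5, 3.
Hence f_h = C1*exp(-5*x) + C2*exp(3*x).
Since exp(3*x) solves the homogeneous equation (r = 3 is a root of multiplicity 1), multiply the trial by x. Try f_p = A*x*exp(3*x). Substituting into the equation and dividing by exp(3*x) gives A = -1/2, so f_p = -x*exp(3*x)/2.
General solution: f = C1*exp(-5*x) + C2*exp(3*x) - x*exp(3*x)/2.
Apply the initial conditions: f(0) = C1 + C2 = 5 and f'(0) = -1/2 - 5*C1 + 3*C2 = 1. Solving gives C1 = 27/16, C2 = 53/16.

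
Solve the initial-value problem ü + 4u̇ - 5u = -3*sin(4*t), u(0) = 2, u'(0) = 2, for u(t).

u = 2*exp(-5*t)/41 + 32*exp(t)/17 + 48*cos(4*t)/697 + 63*sin(4*t)/697

Characteristic equation r² + 4r - 5 = 0 factors as (r - 1)(r + 5) = 0, so r = 1, -5.
Hence u_h = C1*exp(t) + C2*exp(-5*t).
Try u_p = A*cos(4*t) + B*sin(4*t). Substituting and equating the coefficients of cos(4t) and sin(4t) gives A = 48/697, B = 63/697, so u_p = 48*cos(4*t)/697 + 63*sin(4*t)/697.
General solution: u = 48*cos(4*t)/697 + 63*sin(4*t)/697 + C1*exp(t) + C2*exp(-5*t).
Apply the initial conditions: u(0) = 48/697 + C1 + C2 = 2 and u'(0) = 252/697 + C1 - 5*C2 = 2. Solving gives C1 = 32/17, C2 = 2/41.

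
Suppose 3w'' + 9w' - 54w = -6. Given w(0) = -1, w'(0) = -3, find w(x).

w = 1/9 - 29*exp(3*x)/27 - exp(-6*x)/27

Divide through by 3: w'' + 3w' - 18w = -2.
Characteristic equation r² + 3r - 18 = 0 factors as (r + 6)(r - 3) = 0, so r = -6, 3.
Hence w_h = C1*exp(-6*x) + C2*exp(3*x).
For the particular solution try w_p = A0. Substituting and matching coefficients of each power of x gives A0 = 1/9, so w_p = 1/9.
General solution: w = 1/9 + C1*exp(-6*x) + C2*exp(3*x).
Apply the initial conditions: w(0) = 1/9 + C1 + C2 = -1 and w'(0) = -6*C1 + 3*C2 = -3. Solving gives C1 = -1/27, C2 = -29/27.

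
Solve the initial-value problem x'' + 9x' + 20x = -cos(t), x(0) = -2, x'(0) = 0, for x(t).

Characteristic equation r² + 9r + 20 = 0 factors as (r + 4)(r + 5) = 0, so r = -4, -5.
Hence x_h = C1*exp(-4*t) + C2*exp(-5*t).
Try x_p = A*cos(t) + B*sin(t). Substituting and equating the coefficients of cos(t) and sin(t) gives A = -19/442, B = -9/442, so x_p = -19*cos(t)/442 - 9*sin(t)/442.
General solution: x = -19*cos(t)/442 - 9*sin(t)/442 + C1*exp(-4*t) + C2*exp(-5*t).
Apply the initial conditions: x(0) = -19/442 + C1 + C2 = -2 and x'(0) = -9/442 - 5*C2 - 4*C1 = 0. Solving gives C1 = -166/17, C2 = 203/26.

x = -166*exp(-4*t)/17 - 19*cos(t)/442 - 9*sin(t)/442 + 203*exp(-5*t)/26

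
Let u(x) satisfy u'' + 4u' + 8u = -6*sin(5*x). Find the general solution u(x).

Characteristic equation r² + 4r + 8 = 0 has discriminant (4)² - 4·(8) = -16 < 0, so r = -2 ± 2i.
Hence u_h = C1*cos(2*x)*exp(-2*x) + C2*exp(-2*x)*sin(2*x).
Try u_p = A*cos(5*x) + B*sin(5*x). Substituting and equating the coefficients of cos(5x) and sin(5x) gives A = 120/689, B = 102/689, so u_p = 102*sin(5*x)/689 + 120*cos(5*x)/689.

u = 102*sin(5*x)/689 + 120*cos(5*x)/689 + C1*cos(2*x)*exp(-2*x) + C2*exp(-2*x)*sin(2*x)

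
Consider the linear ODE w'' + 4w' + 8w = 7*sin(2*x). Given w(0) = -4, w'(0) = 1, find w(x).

w = -7*cos(2*x)/10 + 7*sin(2*x)/20 - 63*exp(-2*x)*sin(2*x)/20 - 33*cos(2*x)*exp(-2*x)/10

Characteristic equation r² + 4r + 8 = 0 has discriminant (4)² - 4·(8) = -16 < 0, so r = -2 ± 2i.
Hence w_h = C1*cos(2*x)*exp(-2*x) + C2*exp(-2*x)*sin(2*x).
Try w_p = A*cos(2*x) + B*sin(2*x). Substituting and equating the coefficients of cos(2x) and sin(2x) gives A = -7/10, B = 7/20, so w_p = -7*cos(2*x)/10 + 7*sin(2*x)/20.
General solution: w = -7*cos(2*x)/10 + 7*sin(2*x)/20 + C1*cos(2*x)*exp(-2*x) + C2*exp(-2*x)*sin(2*x).
Apply the initial conditions: w(0) = -7/10 + C1 = -4 and w'(0) = 7/10 - 2*C1 + 2*C2 = 1. Solving gives C1 = -33/10, C2 = -63/20.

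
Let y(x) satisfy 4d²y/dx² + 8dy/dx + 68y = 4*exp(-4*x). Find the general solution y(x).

y = exp(-4*x)/25 + C1*cos(4*x)*exp(-x) + C2*exp(-x)*sin(4*x)

Divide through by 4: y'' + 2y' + 17y = exp(-4*x).
Characteristic equation r² + 2r + 17 = 0 has discriminant (2)² - 4·(17) = -64 < 0, so r = -1 ± 4i.
Hence y_h = C1*cos(4*x)*exp(-x) + C2*exp(-x)*sin(4*x).
Try y_p = A*exp(-4*x). Substituting into the equation and dividing by exp(-4*x) gives A = 1/25, so y_p = exp(-4*x)/25.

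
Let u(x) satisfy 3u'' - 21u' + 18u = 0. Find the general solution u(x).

u = C1*exp(x) + C2*exp(6*x)

Divide through by 3: u'' - 7u' + 6u = 0.
Characteristic equation r² - 7r + 6 = 0 factors as (r - 1)(r - 6) = 0, so r = 1, 6.
Hence u_h = C1*exp(x) + C2*exp(6*x).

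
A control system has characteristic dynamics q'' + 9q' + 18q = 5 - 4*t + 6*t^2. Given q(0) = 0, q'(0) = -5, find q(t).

q = 14/27 + 2*exp(-6*t) - 68*exp(-3*t)/27 - 5*t/9 + t**2/3

Characteristic equation r² + 9r + 18 = 0 factors as (r + 6)(r + 3) = 0, so r = -6, -3.
Hence q_h = C1*exp(-6*t) + C2*exp(-3*t).
For the particular solution try q_p = A0 + A1*t + A2*t^2. Substituting and matching coefficients of each power of t gives A0 = 14/27, A1 = -5/9, A2 = 1/3, so q_p = 14/27 - 5*t/9 + t^2/3.
General solution: q = 14/27 - 5*t/9 + t^2/3 + C1*exp(-6*t) + C2*exp(-3*t).
Apply the initial conditions: q(0) = 14/27 + C1 + C2 = 0 and q'(0) = -5/9 - 6*C1 - 3*C2 = -5. Solving gives C1 = 2, C2 = -68/27.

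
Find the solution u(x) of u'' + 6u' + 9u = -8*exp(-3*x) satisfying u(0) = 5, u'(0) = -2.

u = 5*exp(-3*x) - 4*x**2*exp(-3*x) + 13*x*exp(-3*x)

Characteristic equation r² + 6r + 9 = 0 has discriminant (6)² - 4·(9) = 0, so r = -3 is a repeated root.
Hence u_h = (C1 + C2*x)*exp(-3*x).
Since exp(-3*x) solves the homogeneous equation (r = -3 is a root of multiplicity 2), multiply the trial by x^2. Try u_p = A*x^2*exp(-3*x). Substituting into the equation and dividing by exp(-3*x) gives A = -4, so u_p = -4*x^2*exp(-3*x).
General solution: u = C1*exp(-3*x) - 4*x^2*exp(-3*x) + C2*x*exp(-3*x).
Apply the initial conditions: u(0) = C1 = 5 and u'(0) = C2 - 3*C1 = -2. Solving gives C1 = 5, C2 = 13.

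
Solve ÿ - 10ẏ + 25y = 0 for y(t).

y = C1*exp(5*t) + C2*t*exp(5*t)

Characteristic equation r² - 10r + 25 = 0 has discriminant (-10)² - 4·(25) = 0, so r = 5 is a repeated root.
Hence y_h = (C1 + C2*t)*exp(5*t).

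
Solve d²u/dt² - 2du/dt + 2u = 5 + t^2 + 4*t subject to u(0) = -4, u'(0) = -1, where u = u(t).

u = 5 + t**2/2 + 3*t - 9*cos(t)*exp(t) + 5*exp(t)*sin(t)

Characteristic equation r² - 2r + 2 = 0 has discriminant (-2)² - 4·(2) = -4 < 0, so r = 1 ± i.
Hence u_h = C1*cos(t)*exp(t) + C2*exp(t)*sin(t).
For the particular solution try u_p = A0 + A1*t + A2*t^2. Substituting and matching coefficients of each power of t gives A0 = 5, A1 = 3, A2 = 1/2, so u_p = 5 + t^2/2 + 3*t.
General solution: u = 5 + t^2/2 + 3*t + C1*cos(t)*exp(t) + C2*exp(t)*sin(t).
Apply the initial conditions: u(0) = 5 + C1 = -4 and u'(0) = 3 + C1 + C2 = -1. Solving gives C1 = -9, C2 = 5.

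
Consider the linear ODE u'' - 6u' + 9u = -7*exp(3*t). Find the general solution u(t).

Characteristic equation r² - 6r + 9 = 0 has discriminant (-6)² - 4·(9) = 0, so r = 3 is a repeated root.
Hence u_h = (C1 + C2*t)*exp(3*t).
Since exp(3*t) solves the homogeneous equation (r = 3 is a root of multiplicity 2), multiply the trial by t^2. Try u_p = A*t^2*exp(3*t). Substituting into the equation and dividing by exp(3*t) gives A = -7/2, so u_p = -7*t^2*exp(3*t)/2.

u = C1*exp(3*t) - 7*t**2*exp(3*t)/2 + C2*t*exp(3*t)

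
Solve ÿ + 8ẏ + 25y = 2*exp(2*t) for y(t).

y = 2*exp(2*t)/45 + C1*cos(3*t)*exp(-4*t) + C2*exp(-4*t)*sin(3*t)

Characteristic equation r² + 8r + 25 = 0 has discriminant (8)² - 4·(25) = -36 < 0, so r = -4 ± 3i.
Hence y_h = C1*cos(3*t)*exp(-4*t) + C2*exp(-4*t)*sin(3*t).
Try y_p = A*exp(2*t). Substituting into the equation and dividing by exp(2*t) gives A = 2/45, so y_p = 2*exp(2*t)/45.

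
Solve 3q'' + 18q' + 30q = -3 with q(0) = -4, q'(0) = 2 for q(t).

q = -1/10 - 97*exp(-3*t)*sin(t)/10 - 39*cos(t)*exp(-3*t)/10

Divide through by 3: q'' + 6q' + 10q = -1.
Characteristic equation r² + 6r + 10 = 0 has discriminant (6)² - 4·(10) = -4 < 0, so r = -3 ± i.
Hence q_h = C1*cos(t)*exp(-3*t) + C2*exp(-3*t)*sin(t).
For the particular solution try q_p = A0. Substituting and matching coefficients of each power of t gives A0 = -1/10, so q_p = -1/10.
General solution: q = -1/10 + C1*cos(t)*exp(-3*t) + C2*exp(-3*t)*sin(t).
Apply the initial conditions: q(0) = -1/10 + C1 = -4 and q'(0) = C2 - 3*C1 = 2. Solving gives C1 = -39/10, C2 = -97/10.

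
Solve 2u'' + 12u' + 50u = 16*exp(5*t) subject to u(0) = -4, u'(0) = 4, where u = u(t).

u = exp(5*t)/10 - 41*cos(4*t)*exp(-3*t)/10 - 11*exp(-3*t)*sin(4*t)/5

Divide through by 2: u'' + 6u' + 25u = 8*exp(5*t).
Characteristic equation r² + 6r + 25 = 0 has discriminant (6)² - 4·(25) = -64 < 0, so r = -3 ± 4i.
Hence u_h = C1*cos(4*t)*exp(-3*t) + C2*exp(-3*t)*sin(4*t).
Try u_p = A*exp(5*t). Substituting into the equation and dividing by exp(5*t) gives A = 1/10, so u_p = exp(5*t)/10.
General solution: u = exp(5*t)/10 + C1*cos(4*t)*exp(-3*t) + C2*exp(-3*t)*sin(4*t).
Apply the initial conditions: u(0) = 1/10 + C1 = -4 and u'(0) = 1/2 - 3*C1 + 4*C2 = 4. Solving gives C1 = -41/10, C2 = -11/5.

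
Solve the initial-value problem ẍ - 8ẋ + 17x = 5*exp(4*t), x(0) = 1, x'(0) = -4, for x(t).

Characteristic equation r² - 8r + 17 = 0 has discriminant (-8)² - 4·(17) = -4 < 0, so r = 4 ± i.
Hence x_h = C1*cos(t)*exp(4*t) + C2*exp(4*t)*sin(t).
Try x_p = A*exp(4*t). Substituting into the equation and dividing by exp(4*t) gives A = 5, so x_p = 5*exp(4*t).
General solution: x = 5*exp(4*t) + C1*cos(t)*exp(4*t) + C2*exp(4*t)*sin(t).
Apply the initial conditions: x(0) = 5 + C1 = 1 and x'(0) = 20 + C2 + 4*C1 = -4. Solving gives C1 = -4, C2 = -8.

x = 5*exp(4*t) - 8*exp(4*t)*sin(t) - 4*cos(t)*exp(4*t)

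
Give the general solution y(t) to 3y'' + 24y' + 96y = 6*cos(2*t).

y = 2*sin(2*t)/65 + 7*cos(2*t)/130 + C1*cos(4*t)*exp(-4*t) + C2*exp(-4*t)*sin(4*t)

Divide through by 3: y'' + 8y' + 32y = 2*cos(2*t).
Characteristic equation r² + 8r + 32 = 0 has discriminant (8)² - 4·(32) = -64 < 0, so r = -4 ± 4i.
Hence y_h = C1*cos(4*t)*exp(-4*t) + C2*exp(-4*t)*sin(4*t).
Try y_p = A*cos(2*t) + B*sin(2*t). Substituting and equating the coefficients of cos(2t) and sin(2t) gives A = 7/130, B = 2/65, so y_p = 2*sin(2*t)/65 + 7*cos(2*t)/130.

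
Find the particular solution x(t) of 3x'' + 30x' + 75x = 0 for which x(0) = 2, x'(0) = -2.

Divide through by 3: x'' + 10x' + 25x = 0.
Characteristic equation r² + 10r + 25 = 0 has discriminant (10)² - 4·(25) = 0, so r = -5 is a repeated root.
Hence x_h = (C1 + C2*t)*exp(-5*t).
Apply the initial conditions: x(0) = C1 = 2 and x'(0) = C2 - 5*C1 = -2. Solving gives C1 = 2, C2 = 8.

x = 2*exp(-5*t) + 8*t*exp(-5*t)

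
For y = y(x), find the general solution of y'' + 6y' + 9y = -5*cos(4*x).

y = -24*sin(4*x)/125 + 7*cos(4*x)/125 + C1*exp(-3*x) + C2*x*exp(-3*x)

Characteristic equation r² + 6r + 9 = 0 has discriminant (6)² - 4·(9) = 0, so r = -3 is a repeated root.
Hence y_h = (C1 + C2*x)*exp(-3*x).
Try y_p = A*cos(4*x) + B*sin(4*x). Substituting and equating the coefficients of cos(4x) and sin(4x) gives A = 7/125, B = -24/125, so y_p = -24*sin(4*x)/125 + 7*cos(4*x)/125.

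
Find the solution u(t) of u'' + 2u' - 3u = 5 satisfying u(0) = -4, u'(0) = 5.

u = -5/3 - 11*exp(-3*t)/6 - exp(t)/2

Characteristic equation r² + 2r - 3 = 0 factors as (r + 3)(r - 1) = 0, so r = -3, 1.
Hence u_h = C1*exp(-3*t) + C2*exp(t).
For the particular solution try u_p = A0. Substituting and matching coefficients of each power of t gives A0 = -5/3, so u_p = -5/3.
General solution: u = -5/3 + C1*exp(-3*t) + C2*exp(t).
Apply the initial conditions: u(0) = -5/3 + C1 + C2 = -4 and u'(0) = C2 - 3*C1 = 5. Solving gives C1 = -11/6, C2 = -1/2.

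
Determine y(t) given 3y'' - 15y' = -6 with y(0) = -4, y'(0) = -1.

Divide through by 3: y'' - 5y' = -2.
Characteristic equation r² - 5r = 0 factors as (r - 5)r = 0, so r = 5, 0.
Hence y_h = C1*exp(5*t) + C2.
Since 0 is a characteristic root (multiplicity 1), multiply the polynomial trial by t: try y_p = A0*t. Substituting and matching coefficients of each power of t gives A0 = 2/5, so y_p = 2*t/5.
General solution: y = C2 + 2*t/5 + C1*exp(5*t).
Apply the initial conditions: y(0) = C1 + C2 = -4 and y'(0) = 2/5 + 5*C1 = -1. Solving gives C1 = -7/25, C2 = -93/25.

y = -93/25 - 7*exp(5*t)/25 + 2*t/5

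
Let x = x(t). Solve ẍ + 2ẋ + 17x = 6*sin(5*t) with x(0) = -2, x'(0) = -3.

Characteristic equation r² + 2r + 17 = 0 has discriminant (2)² - 4·(17) = -64 < 0, so r = -1 ± 4i.
Hence x_h = C1*cos(4*t)*exp(-t) + C2*exp(-t)*sin(4*t).
Try x_p = A*cos(5*t) + B*sin(5*t). Substituting and equating the coefficients of cos(5t) and sin(5t) gives A = -15/41, B = -12/41, so x_p = -15*cos(5*t)/41 - 12*sin(5*t)/41.
General solution: x = -15*cos(5*t)/41 - 12*sin(5*t)/41 + C1*cos(4*t)*exp(-t) + C2*exp(-t)*sin(4*t).
Apply the initial conditions: x(0) = -15/41 + C1 = -2 and x'(0) = -60/41 - C1 + 4*C2 = -3. Solving gives C1 = -67/41, C2 = -65/82.

x = -15*cos(5*t)/41 - 12*sin(5*t)/41 - 67*cos(4*t)*exp(-t)/41 - 65*exp(-t)*sin(4*t)/82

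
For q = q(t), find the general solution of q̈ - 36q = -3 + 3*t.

Characteristic equation r² - 36 = 0 factors as (r + 6)(r - 6) = 0, so r = -6, 6.
Hence q_h = C1*exp(-6*t) + C2*exp(6*t).
For the particular solution try q_p = A0 + A1*t. Substituting and matching coefficients of each power of t gives A0 = 1/12, A1 = -1/12, so q_p = 1/12 - t/12.

q = 1/12 - t/12 + C1*exp(-6*t) + C2*exp(6*t)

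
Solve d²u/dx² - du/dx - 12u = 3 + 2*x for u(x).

u = -17/72 - x/6 + C1*exp(-3*x) + C2*exp(4*x)

Characteristic equation r² - r - 12 = 0 factors as (r + 3)(r - 4) = 0, so r = -3, 4.
Hence u_h = C1*exp(-3*x) + C2*exp(4*x).
For the particular solution try u_p = A0 + A1*x. Substituting and matching coefficients of each power of x gives A0 = -17/72, A1 = -1/6, so u_p = -17/72 - x/6.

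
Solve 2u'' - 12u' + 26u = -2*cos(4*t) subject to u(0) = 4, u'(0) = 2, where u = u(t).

u = cos(4*t)/195 + 8*sin(4*t)/195 - 1979*exp(3*t)*sin(2*t)/390 + 779*cos(2*t)*exp(3*t)/195

Divide through by 2: u'' - 6u' + 13u = -cos(4*t).
Characteristic equation r² - 6r + 13 = 0 has discriminant (-6)² - 4·(13) = -16 < 0, so r = 3 ± 2i.
Hence u_h = C1*cos(2*t)*exp(3*t) + C2*exp(3*t)*sin(2*t).
Try u_p = A*cos(4*t) + B*sin(4*t). Substituting and equating the coefficients of cos(4t) and sin(4t) gives A = 1/195, B = 8/195, so u_p = cos(4*t)/195 + 8*sin(4*t)/195.
General solution: u = cos(4*t)/195 + 8*sin(4*t)/195 + C1*cos(2*t)*exp(3*t) + C2*exp(3*t)*sin(2*t).
Apply the initial conditions: u(0) = 1/195 + C1 = 4 and u'(0) = 32/195 + 2*C2 + 3*C1 = 2. Solving gives C1 = 779/195, C2 = -1979/390.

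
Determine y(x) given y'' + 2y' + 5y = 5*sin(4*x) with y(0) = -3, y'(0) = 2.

Characteristic equation r² + 2r + 5 = 0 has discriminant (2)² - 4·(5) = -16 < 0, so r = -1 ± 2i.
Hence y_h = C1*cos(2*x)*exp(-x) + C2*exp(-x)*sin(2*x).
Try y_p = A*cos(4*x) + B*sin(4*x). Substituting and equating the coefficients of cos(4x) and sin(4x) gives A = -8/37, B = -11/37, so y_p = -11*sin(4*x)/37 - 8*cos(4*x)/37.
General solution: y = -11*sin(4*x)/37 - 8*cos(4*x)/37 + C1*cos(2*x)*exp(-x) + C2*exp(-x)*sin(2*x).
Apply the initial conditions: y(0) = -8/37 + C1 = -3 and y'(0) = -44/37 - C1 + 2*C2 = 2. Solving gives C1 = -103/37, C2 = 15/74.

y = -11*sin(4*x)/37 - 8*cos(4*x)/37 - 103*cos(2*x)*exp(-x)/37 + 15*exp(-x)*sin(2*x)/74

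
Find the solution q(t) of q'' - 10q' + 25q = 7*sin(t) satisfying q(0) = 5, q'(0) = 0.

q = 35*cos(t)/338 + 42*sin(t)/169 + 1655*exp(5*t)/338 - 643*t*exp(5*t)/26

Characteristic equation r² - 10r + 25 = 0 has discriminant (-10)² - 4·(25) = 0, so r = 5 is a repeated root.
Hence q_h = (C1 + C2*t)*exp(5*t).
Try q_p = A*cos(t) + B*sin(t). Substituting and equating the coefficients of cos(t) and sin(t) gives A = 35/338, B = 42/169, so q_p = 35*cos(t)/338 + 42*sin(t)/169.
General solution: q = 35*cos(t)/338 + 42*sin(t)/169 + C1*exp(5*t) + C2*t*exp(5*t).
Apply the initial conditions: q(0) = 35/338 + C1 = 5 and q'(0) = 42/169 + C2 + 5*C1 = 0. Solving gives C1 = 1655/338, C2 = -643/26.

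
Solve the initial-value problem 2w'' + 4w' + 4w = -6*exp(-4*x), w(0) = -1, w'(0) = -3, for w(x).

w = -3*exp(-4*x)/10 - 49*exp(-x)*sin(x)/10 - 7*cos(x)*exp(-x)/10

Divide through by 2: w'' + 2w' + 2w = -3*exp(-4*x).
Characteristic equation r² + 2r + 2 = 0 has discriminant (2)² - 4·(2) = -4 < 0, so r = -1 ± i.
Hence w_h = C1*cos(x)*exp(-x) + C2*exp(-x)*sin(x).
Try w_p = A*exp(-4*x). Substituting into the equation and dividing by exp(-4*x) gives A = -3/10, so w_p = -3*exp(-4*x)/10.
General solution: w = -3*exp(-4*x)/10 + C1*cos(x)*exp(-x) + C2*exp(-x)*sin(x).
Apply the initial conditions: w(0) = -3/10 + C1 = -1 and w'(0) = 6/5 + C2 - C1 = -3. Solving gives C1 = -7/10, C2 = -49/10.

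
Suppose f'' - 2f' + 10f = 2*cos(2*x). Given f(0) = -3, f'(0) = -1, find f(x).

f = -2*sin(2*x)/13 + 3*cos(2*x)/13 - 42*cos(3*x)*exp(x)/13 + 11*exp(x)*sin(3*x)/13

Characteristic equation r² - 2r + 10 = 0 has discriminant (-2)² - 4·(10) = -36 < 0, so r = 1 ± 3i.
Hence f_h = C1*cos(3*x)*exp(x) + C2*exp(x)*sin(3*x).
Try f_p = A*cos(2*x) + B*sin(2*x). Substituting and equating the coefficients of cos(2x) and sin(2x) gives A = 3/13, B = -2/13, so f_p = -2*sin(2*x)/13 + 3*cos(2*x)/13.
General solution: f = -2*sin(2*x)/13 + 3*cos(2*x)/13 + C1*cos(3*x)*exp(x) + C2*exp(x)*sin(3*x).
Apply the initial conditions: f(0) = 3/13 + C1 = -3 and f'(0) = -4/13 + C1 + 3*C2 = -1. Solving gives C1 = -42/13, C2 = 11/13.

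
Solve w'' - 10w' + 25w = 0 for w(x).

w = C1*exp(5*x) + C2*x*exp(5*x)

Characteristic equation r² - 10r + 25 = 0 has discriminant (-10)² - 4·(25) = 0, so r = 5 is a repeated root.
Hence w_h = (C1 + C2*x)*exp(5*x).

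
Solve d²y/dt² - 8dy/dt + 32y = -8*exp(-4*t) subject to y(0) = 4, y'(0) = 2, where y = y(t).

y = -exp(-4*t)/10 - 37*exp(4*t)*sin(4*t)/10 + 41*cos(4*t)*exp(4*t)/10

Characteristic equation r² - 8r + 32 = 0 has discriminant (-8)² - 4·(32) = -64 < 0, so r = 4 ± 4i.
Hence y_h = C1*cos(4*t)*exp(4*t) + C2*exp(4*t)*sin(4*t).
Try y_p = A*exp(-4*t). Substituting into the equation and dividing by exp(-4*t) gives A = -1/10, so y_p = -exp(-4*t)/10.
General solution: y = -exp(-4*t)/10 + C1*cos(4*t)*exp(4*t) + C2*exp(4*t)*sin(4*t).
Apply the initial conditions: y(0) = -1/10 + C1 = 4 and y'(0) = 2/5 + 4*C1 + 4*C2 = 2. Solving gives C1 = 41/10, C2 = -37/10.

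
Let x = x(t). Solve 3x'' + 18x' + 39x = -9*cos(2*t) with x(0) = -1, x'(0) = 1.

Divide through by 3: x'' + 6x' + 13x = -3*cos(2*t).
Characteristic equation r² + 6r + 13 = 0 has discriminant (6)² - 4·(13) = -16 < 0, so r = -3 ± 2i.
Hence x_h = C1*cos(2*t)*exp(-3*t) + C2*exp(-3*t)*sin(2*t).
Try x_p = A*cos(2*t) + B*sin(2*t). Substituting and equating the coefficients of cos(2t) and sin(2t) gives A = -3/25, B = -4/25, so x_p = -4*sin(2*t)/25 - 3*cos(2*t)/25.
General solution: x = -4*sin(2*t)/25 - 3*cos(2*t)/25 + C1*cos(2*t)*exp(-3*t) + C2*exp(-3*t)*sin(2*t).
Apply the initial conditions: x(0) = -3/25 + C1 = -1 and x'(0) = -8/25 - 3*C1 + 2*C2 = 1. Solving gives C1 = -22/25, C2 = -33/50.

x = -4*sin(2*t)/25 - 3*cos(2*t)/25 - 33*exp(-3*t)*sin(2*t)/50 - 22*cos(2*t)*exp(-3*t)/25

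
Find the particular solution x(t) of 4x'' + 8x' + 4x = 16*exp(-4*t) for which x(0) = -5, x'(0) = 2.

Divide through by 4: x'' + 2x' + x = 4*exp(-4*t).
Characteristic equation r² + 2r + 1 = 0 has discriminant (2)² - 4·(1) = 0, so r = -1 is a repeated root.
Hence x_h = (C1 + C2*t)*exp(-t).
Try x_p = A*exp(-4*t). Substituting into the equation and dividing by exp(-4*t) gives A = 4/9, so x_p = 4*exp(-4*t)/9.
General solution: x = 4*exp(-4*t)/9 + C1*exp(-t) + C2*t*exp(-t).
Apply the initial conditions: x(0) = 4/9 + C1 = -5 and x'(0) = -16/9 + C2 - C1 = 2. Solving gives C1 = -49/9, C2 = -5/3.

x = -49*exp(-t)/9 + 4*exp(-4*t)/9 - 5*t*exp(-t)/3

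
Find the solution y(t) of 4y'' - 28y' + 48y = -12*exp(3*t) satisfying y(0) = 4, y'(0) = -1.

y = -16*exp(4*t) + 20*exp(3*t) + 3*t*exp(3*t)

Divide through by 4: y'' - 7y' + 12y = -3*exp(3*t).
Characteristic equation r² - 7r + 12 = 0 factors as (r - 3)(r - 4) = 0, so r = 3, 4.
Hence y_h = C1*exp(3*t) + C2*exp(4*t).
Since exp(3*t) solves the homogeneous equation (r = 3 is a root of multiplicity 1), multiply the trial by t. Try y_p = A*t*exp(3*t). Substituting into the equation and dividing by exp(3*t) gives A = 3, so y_p = 3*t*exp(3*t).
General solution: y = C1*exp(3*t) + C2*exp(4*t) + 3*t*exp(3*t).
Apply the initial conditions: y(0) = C1 + C2 = 4 and y'(0) = 3 + 3*C1 + 4*C2 = -1. Solving gives C1 = 20, C2 = -16.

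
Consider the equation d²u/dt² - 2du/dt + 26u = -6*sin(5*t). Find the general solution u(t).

u = -60*cos(5*t)/101 - 6*sin(5*t)/101 + C1*cos(5*t)*exp(t) + C2*exp(t)*sin(5*t)

Characteristic equation r² - 2r + 26 = 0 has discriminant (-2)² - 4·(26) = -100 < 0, so r = 1 ± 5i.
Hence u_h = C1*cos(5*t)*exp(t) + C2*exp(t)*sin(5*t).
Try u_p = A*cos(5*t) + B*sin(5*t). Substituting and equating the coefficients of cos(5t) and sin(5t) gives A = -60/101, B = -6/101, so u_p = -60*cos(5*t)/101 - 6*sin(5*t)/101.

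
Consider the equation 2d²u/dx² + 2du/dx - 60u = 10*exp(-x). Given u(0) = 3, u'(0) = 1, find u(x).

Divide through by 2: u'' + u' - 30u = 5*exp(-x).
Characteristic equation r² + r - 30 = 0 factors as (r + 6)(r - 5) = 0, so r = -6, 5.
Hence u_h = C1*exp(-6*x) + C2*exp(5*x).
Try u_p = A*exp(-x). Substituting into the equation and dividing by exp(-x) gives A = -1/6, so u_p = -exp(-x)/6.
General solution: u = -exp(-x)/6 + C1*exp(-6*x) + C2*exp(5*x).
Apply the initial conditions: u(0) = -1/6 + C1 + C2 = 3 and u'(0) = 1/6 - 6*C1 + 5*C2 = 1. Solving gives C1 = 15/11, C2 = 119/66.

u = -exp(-x)/6 + 15*exp(-6*x)/11 + 119*exp(5*x)/66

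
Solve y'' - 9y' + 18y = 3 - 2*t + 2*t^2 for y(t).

y = 25/162 + t**2/9 + C1*exp(6*t) + C2*exp(3*t)

Characteristic equation r² - 9r + 18 = 0 factors as (r - 6)(r - 3) = 0, so r = 6, 3.
Hence y_h = C1*exp(6*t) + C2*exp(3*t).
For the particular solution try y_p = A0 + A1*t + A2*t^2. Substituting and matching coefficients of each power of t gives A0 = 25/162, A1 = 0, A2 = 1/9, so y_p = 25/162 + t^2/9.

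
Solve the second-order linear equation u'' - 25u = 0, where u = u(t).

Characteristic equation r² - 25 = 0 factors as (r + 5)(r - 5) = 0, so r = -5, 5.
Hence u_h = C1*exp(-5*t) + C2*exp(5*t).

u = C1*exp(-5*t) + C2*exp(5*t)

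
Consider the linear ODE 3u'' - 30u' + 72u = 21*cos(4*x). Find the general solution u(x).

u = -35*sin(4*x)/208 + 7*cos(4*x)/208 + C1*exp(4*x) + C2*exp(6*x)

Divide through by 3: u'' - 10u' + 24u = 7*cos(4*x).
Characteristic equation r² - 10r + 24 = 0 factors as (r - 4)(r - 6) = 0, so r = 4, 6.
Hence u_h = C1*exp(4*x) + C2*exp(6*x).
Try u_p = A*cos(4*x) + B*sin(4*x). Substituting and equating the coefficients of cos(4x) and sin(4x) gives A = 7/208, B = -35/208, so u_p = -35*sin(4*x)/208 + 7*cos(4*x)/208.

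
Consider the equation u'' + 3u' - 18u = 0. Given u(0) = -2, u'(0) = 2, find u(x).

Characteristic equation r² + 3r - 18 = 0 factors as (r + 6)(r - 3) = 0, so r = -6, 3.
Hence u_h = C1*exp(-6*x) + C2*exp(3*x).
Apply the initial conditions: u(0) = C1 + C2 = -2 and u'(0) = -6*C1 + 3*C2 = 2. Solving gives C1 = -8/9, C2 = -10/9.

u = -10*exp(3*x)/9 - 8*exp(-6*x)/9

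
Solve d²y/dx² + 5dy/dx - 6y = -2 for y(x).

Characteristic equation r² + 5r - 6 = 0 factors as (r - 1)(r + 6) = 0, so r = 1, -6.
Hence y_h = C1*exp(x) + C2*exp(-6*x).
For the particular solution try y_p = A0. Substituting and matching coefficients of each power of x gives A0 = 1/3, so y_p = 1/3.

y = 1/3 + C1*exp(x) + C2*exp(-6*x)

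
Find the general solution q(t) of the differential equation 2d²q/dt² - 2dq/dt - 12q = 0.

q = C1*exp(3*t) + C2*exp(-2*t)

Divide through by 2: q'' - q' - 6q = 0.
Characteristic equation r² - r - 6 = 0 factors as (r - 3)(r + 2) = 0, so r = 3, -2.
Hence q_h = C1*exp(3*t) + C2*exp(-2*t).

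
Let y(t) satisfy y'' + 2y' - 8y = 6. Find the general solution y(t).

Characteristic equation r² + 2r - 8 = 0 factors as (r + 4)(r - 2) = 0, so r = -4, 2.
Hence y_h = C1*exp(-4*t) + C2*exp(2*t).
For the particular solution try y_p = A0. Substituting and matching coefficients of each power of t gives A0 = -3/4, so y_p = -3/4.

y = -3/4 + C1*exp(-4*t) + C2*exp(2*t)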